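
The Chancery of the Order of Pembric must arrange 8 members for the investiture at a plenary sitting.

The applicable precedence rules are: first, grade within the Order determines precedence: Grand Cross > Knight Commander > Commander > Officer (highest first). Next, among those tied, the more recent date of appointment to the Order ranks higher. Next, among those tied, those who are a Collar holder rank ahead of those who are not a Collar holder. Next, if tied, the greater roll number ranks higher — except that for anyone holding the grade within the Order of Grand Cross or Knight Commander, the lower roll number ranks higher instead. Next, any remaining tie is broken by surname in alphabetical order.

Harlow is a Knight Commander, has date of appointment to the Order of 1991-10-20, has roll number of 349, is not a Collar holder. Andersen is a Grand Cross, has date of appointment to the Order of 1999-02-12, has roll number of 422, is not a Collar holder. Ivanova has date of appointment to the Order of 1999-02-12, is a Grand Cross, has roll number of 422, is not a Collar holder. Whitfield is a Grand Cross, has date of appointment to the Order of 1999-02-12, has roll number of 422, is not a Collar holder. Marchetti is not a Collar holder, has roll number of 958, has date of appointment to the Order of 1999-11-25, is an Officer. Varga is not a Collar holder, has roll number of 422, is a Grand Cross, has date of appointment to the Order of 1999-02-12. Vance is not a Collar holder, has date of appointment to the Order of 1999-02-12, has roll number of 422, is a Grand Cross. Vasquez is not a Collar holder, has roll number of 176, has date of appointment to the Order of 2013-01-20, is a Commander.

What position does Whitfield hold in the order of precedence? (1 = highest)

By grade within the Order: Andersen, Ivanova, Vance, Varga and Whitfield (Grand Cross); then Harlow (Knight Commander); then Vasquez (Commander); then Marchetti (Officer).
Andersen, Ivanova, Vance, Varga and Whitfield all have date of appointment to the Order 1999-02-12, so the next rule applies.
Andersen, Ivanova, Vance, Varga and Whitfield are each not a Collar holder, so the next rule applies.
Andersen, Ivanova, Vance, Varga and Whitfield all have roll number 422, so the next rule applies.
Among Andersen, Ivanova, Vance, Varga and Whitfield, alphabetically by surname: Andersen before Ivanova before Vance before Varga before Whitfield.
Order: Andersen, Ivanova, Vance, Varga, Whitfield, Harlow, Vasquez, Marchetti. So position 5.

5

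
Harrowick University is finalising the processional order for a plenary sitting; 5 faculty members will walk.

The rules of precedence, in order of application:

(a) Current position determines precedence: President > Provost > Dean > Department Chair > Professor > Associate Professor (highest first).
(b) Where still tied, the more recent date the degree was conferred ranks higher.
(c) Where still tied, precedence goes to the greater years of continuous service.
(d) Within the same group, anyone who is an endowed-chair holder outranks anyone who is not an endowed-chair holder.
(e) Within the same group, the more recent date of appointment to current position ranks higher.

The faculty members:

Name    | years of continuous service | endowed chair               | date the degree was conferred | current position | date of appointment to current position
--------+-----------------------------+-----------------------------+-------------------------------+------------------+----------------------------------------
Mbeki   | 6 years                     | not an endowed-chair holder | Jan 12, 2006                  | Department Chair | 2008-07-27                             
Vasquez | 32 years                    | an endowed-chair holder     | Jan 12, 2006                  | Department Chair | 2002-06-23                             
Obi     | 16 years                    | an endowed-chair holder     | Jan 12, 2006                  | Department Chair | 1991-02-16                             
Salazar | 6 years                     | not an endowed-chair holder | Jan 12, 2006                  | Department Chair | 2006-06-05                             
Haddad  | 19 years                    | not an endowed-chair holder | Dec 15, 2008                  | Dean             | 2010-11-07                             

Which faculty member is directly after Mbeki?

By current position: Haddad (Dean); then Vasquez, Obi, Mbeki and Salazar (Department Chair).
Vasquez, Obi, Mbeki and Salazar all have date the degree was conferred Jan 12, 2006, so the next rule applies.
Among Vasquez, Obi, Mbeki and Salazar, by years of continuous service (higher first): Vasquez (32 years) before Obi (16 years) before Mbeki and Salazar (6 years).
Mbeki and Salazar are each not an endowed-chair holder, so the next rule applies.
Among Mbeki and Salazar, by date of appointment to current position (later first): Mbeki (2008-07-27) before Salazar (2006-06-05).
Order: Haddad, Vasquez, Obi, Mbeki, Salazar.

Salazar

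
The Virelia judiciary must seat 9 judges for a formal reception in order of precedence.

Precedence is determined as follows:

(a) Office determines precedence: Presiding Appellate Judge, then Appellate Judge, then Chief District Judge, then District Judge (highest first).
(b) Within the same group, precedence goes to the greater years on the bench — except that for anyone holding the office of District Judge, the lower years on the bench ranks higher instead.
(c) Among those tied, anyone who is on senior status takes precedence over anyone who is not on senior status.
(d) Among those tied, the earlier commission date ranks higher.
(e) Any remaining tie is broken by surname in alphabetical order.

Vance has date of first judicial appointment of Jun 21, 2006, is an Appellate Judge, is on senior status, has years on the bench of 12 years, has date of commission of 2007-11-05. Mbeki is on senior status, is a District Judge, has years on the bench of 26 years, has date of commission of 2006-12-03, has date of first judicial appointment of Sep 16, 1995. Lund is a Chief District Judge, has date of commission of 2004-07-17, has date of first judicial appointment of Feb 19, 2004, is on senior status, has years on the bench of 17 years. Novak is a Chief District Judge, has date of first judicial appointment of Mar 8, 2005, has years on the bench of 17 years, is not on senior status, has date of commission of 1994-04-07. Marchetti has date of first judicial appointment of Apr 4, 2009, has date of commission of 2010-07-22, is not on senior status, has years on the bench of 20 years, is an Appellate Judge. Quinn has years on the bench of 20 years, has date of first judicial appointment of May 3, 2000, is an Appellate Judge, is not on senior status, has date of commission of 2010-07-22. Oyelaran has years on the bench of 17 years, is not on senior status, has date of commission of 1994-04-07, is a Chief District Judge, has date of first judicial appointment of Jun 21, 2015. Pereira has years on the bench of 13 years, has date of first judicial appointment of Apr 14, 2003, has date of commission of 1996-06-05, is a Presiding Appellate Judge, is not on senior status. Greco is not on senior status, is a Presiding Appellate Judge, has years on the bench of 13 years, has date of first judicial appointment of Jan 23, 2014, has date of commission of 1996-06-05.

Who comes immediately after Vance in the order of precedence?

By office: Greco and Pereira (Presiding Appellate Judge); then Marchetti, Quinn and Vance (Appellate Judge); then Lund, Novak and Oyelaran (Chief District Judge); then Mbeki (District Judge).
Greco and Pereira both have years on the bench 13 years, so the next rule applies.
Greco and Pereira are each not on senior status, so the next rule applies.
Greco and Pereira both have date of commission 1996-06-05, so the next rule applies.
Among Greco and Pereira, alphabetically by surname: Greco before Pereira.
Among Marchetti, Quinn and Vance, by years on the bench (higher first): Marchetti and Quinn (20 years) before Vance (12 years).
Marchetti and Quinn are each not on senior status, so the next rule applies.
Marchetti and Quinn both have date of commission 2010-07-22, so the next rule applies.
Among Marchetti and Quinn, alphabetically by surname: Marchetti before Quinn.
Lund, Novak and Oyelaran all have years on the bench 17 years, so the next rule applies.
Among Lund, Novak and Oyelaran, on senior status before not on senior status: Lund (on senior status) before Novak and Oyelaran (not on senior status).
Novak and Oyelaran both have date of commission 1994-04-07, so the next rule applies.
Among Novak and Oyelaran, alphabetically by surname: Novak before Oyelaran.
Order: Greco, Pereira, Marchetti, Quinn, Vance, Lund, Novak, Oyelaran, Mbeki.

Lund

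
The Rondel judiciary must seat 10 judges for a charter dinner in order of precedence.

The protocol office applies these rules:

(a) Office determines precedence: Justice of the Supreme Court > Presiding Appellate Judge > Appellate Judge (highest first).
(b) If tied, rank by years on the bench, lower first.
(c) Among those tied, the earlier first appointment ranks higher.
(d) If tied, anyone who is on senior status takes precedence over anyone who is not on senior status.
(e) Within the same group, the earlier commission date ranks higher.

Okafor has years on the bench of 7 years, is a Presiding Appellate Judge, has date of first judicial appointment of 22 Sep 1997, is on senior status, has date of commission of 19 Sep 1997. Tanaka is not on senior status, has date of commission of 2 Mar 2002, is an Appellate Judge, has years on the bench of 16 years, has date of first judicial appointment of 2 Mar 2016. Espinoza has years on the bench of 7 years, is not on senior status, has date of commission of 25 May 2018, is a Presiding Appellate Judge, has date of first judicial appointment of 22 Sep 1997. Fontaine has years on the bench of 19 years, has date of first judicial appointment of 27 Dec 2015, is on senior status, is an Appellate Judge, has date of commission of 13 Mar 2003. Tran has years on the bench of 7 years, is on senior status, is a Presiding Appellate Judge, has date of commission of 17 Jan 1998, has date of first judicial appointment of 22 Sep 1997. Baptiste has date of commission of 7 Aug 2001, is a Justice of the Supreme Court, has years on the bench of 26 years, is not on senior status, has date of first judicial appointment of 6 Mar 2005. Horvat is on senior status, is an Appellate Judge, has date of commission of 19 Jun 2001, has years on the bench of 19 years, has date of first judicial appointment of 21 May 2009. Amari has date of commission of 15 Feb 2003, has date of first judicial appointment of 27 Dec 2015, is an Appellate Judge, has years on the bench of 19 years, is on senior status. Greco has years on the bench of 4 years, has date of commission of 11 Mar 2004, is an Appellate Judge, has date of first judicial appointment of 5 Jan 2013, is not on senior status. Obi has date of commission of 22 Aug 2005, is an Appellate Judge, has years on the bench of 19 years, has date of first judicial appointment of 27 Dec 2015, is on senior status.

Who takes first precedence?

By office: Baptiste (Justice of the Supreme Court); then Okafor, Tran and Espinoza (Presiding Appellate Judge); then Greco, Tanaka, Horvat, Amari, Fontaine and Obi (Appellate Judge).
Okafor, Tran and Espinoza all have years on the bench 7 years, so the next rule applies.
Okafor, Tran and Espinoza all have date of first judicial appointment 22 Sep 1997, so the next rule applies.
Among Okafor, Tran and Espinoza, on senior status before not on senior status: Okafor and Tran (on senior status) before Espinoza (not on senior status).
Among Okafor and Tran, by date of commission (earlier first): Okafor (19 Sep 1997) before Tran (17 Jan 1998).
Among Greco, Tanaka, Horvat, Amari, Fontaine and Obi, by years on the bench (lower first): Greco (4 years) before Tanaka (16 years) before Horvat, Amari, Fontaine and Obi (19 years).
Among Horvat, Amari, Fontaine and Obi, by date of first judicial appointment (earlier first): Horvat (21 May 2009) before Amari, Fontaine and Obi (27 Dec 2015).
Amari, Fontaine and Obi are each on senior status, so the next rule applies.
Among Amari, Fontaine and Obi, by date of commission (earlier first): Amari (15 Feb 2003) before Fontaine (13 Mar 2003) before Obi (22 Aug 2005).
Order: Baptiste, Okafor, Tran, Espinoza, Greco, Tanaka, Horvat, Amari, Fontaine, Obi.

Baptiste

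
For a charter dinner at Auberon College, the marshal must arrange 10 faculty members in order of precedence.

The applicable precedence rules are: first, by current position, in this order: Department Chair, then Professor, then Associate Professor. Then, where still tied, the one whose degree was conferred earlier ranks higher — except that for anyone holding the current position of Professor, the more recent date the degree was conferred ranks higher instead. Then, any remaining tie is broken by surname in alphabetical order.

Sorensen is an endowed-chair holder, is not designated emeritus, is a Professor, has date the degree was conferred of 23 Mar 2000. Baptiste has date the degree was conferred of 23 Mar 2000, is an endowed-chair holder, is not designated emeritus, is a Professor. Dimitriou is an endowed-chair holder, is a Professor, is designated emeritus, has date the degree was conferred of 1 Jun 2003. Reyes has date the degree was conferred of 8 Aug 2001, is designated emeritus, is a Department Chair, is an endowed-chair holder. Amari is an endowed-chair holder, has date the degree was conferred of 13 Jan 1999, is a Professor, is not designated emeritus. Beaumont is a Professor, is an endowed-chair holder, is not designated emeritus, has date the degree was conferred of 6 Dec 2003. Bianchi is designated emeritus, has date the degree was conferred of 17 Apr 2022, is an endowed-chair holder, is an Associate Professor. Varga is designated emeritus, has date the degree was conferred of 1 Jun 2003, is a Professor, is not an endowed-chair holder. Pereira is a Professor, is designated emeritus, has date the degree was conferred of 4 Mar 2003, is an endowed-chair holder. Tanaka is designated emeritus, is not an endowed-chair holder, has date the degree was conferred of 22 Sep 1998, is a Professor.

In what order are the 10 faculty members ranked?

Reyes, Beaumont, Dimitriou, Varga, Pereira, Baptiste, Sorensen, Amari, Tanaka, Bianchi

By current position: Reyes (Department Chair); then Beaumont, Dimitriou, Varga, Pereira, Baptiste, Sorensen, Amari and Tanaka (Professor); then Bianchi (Associate Professor).
Among Beaumont, Dimitriou, Varga, Pereira, Baptiste, Sorensen, Amari and Tanaka, by date the degree was conferred (later first) (reversed rule for this group): Beaumont (6 Dec 2003) before Dimitriou and Varga (1 Jun 2003) before Pereira (4 Mar 2003) before Baptiste and Sorensen (23 Mar 2000) before Amari (13 Jan 1999) before Tanaka (22 Sep 1998).
Among Dimitriou and Varga, alphabetically by surname: Dimitriou before Varga.
Among Baptiste and Sorensen, alphabetically by surname: Baptiste before Sorensen.
Full order: Reyes, Beaumont, Dimitriou, Varga, Pereira, Baptiste, Sorensen, Amari, Tanaka, Bianchi.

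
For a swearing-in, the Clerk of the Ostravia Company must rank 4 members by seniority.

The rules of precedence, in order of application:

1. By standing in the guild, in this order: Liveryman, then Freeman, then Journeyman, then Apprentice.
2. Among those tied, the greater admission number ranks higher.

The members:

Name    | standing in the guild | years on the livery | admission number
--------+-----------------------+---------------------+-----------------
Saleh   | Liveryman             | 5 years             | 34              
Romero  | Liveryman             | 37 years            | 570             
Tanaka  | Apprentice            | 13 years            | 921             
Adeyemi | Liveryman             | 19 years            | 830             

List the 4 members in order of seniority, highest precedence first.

Adeyemi, Romero, Saleh, Tanaka

By standing in the guild: Adeyemi, Romero and Saleh (Liveryman); then Tanaka (Apprentice).
Among Adeyemi, Romero and Saleh, by admission number (higher first): Adeyemi (830) before Romero (570) before Saleh (34).
Full order: Adeyemi, Romero, Saleh, Tanaka.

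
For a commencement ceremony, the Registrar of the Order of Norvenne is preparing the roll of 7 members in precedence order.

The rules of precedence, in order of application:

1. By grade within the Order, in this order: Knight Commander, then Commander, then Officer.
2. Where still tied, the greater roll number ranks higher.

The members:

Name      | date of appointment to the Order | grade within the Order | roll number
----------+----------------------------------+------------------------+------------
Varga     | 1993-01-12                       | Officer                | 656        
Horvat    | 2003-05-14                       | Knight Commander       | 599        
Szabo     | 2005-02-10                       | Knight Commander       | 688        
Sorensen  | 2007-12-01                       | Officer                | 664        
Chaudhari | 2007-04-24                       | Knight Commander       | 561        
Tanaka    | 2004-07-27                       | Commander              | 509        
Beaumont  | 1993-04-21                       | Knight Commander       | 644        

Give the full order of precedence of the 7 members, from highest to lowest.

By grade within the Order: Szabo, Beaumont, Horvat and Chaudhari (Knight Commander); then Tanaka (Commander); then Sorensen and Varga (Officer).
Among Szabo, Beaumont, Horvat and Chaudhari, by roll number (higher first): Szabo (688) before Beaumont (644) before Horvat (599) before Chaudhari (561).
Among Sorensen and Varga, by roll number (higher first): Sorensen (664) before Varga (656).
Full order: Szabo, Beaumont, Horvat, Chaudhari, Tanaka, Sorensen, Varga.

Szabo, Beaumont, Horvat, Chaudhari, Tanaka, Sorensen, Varga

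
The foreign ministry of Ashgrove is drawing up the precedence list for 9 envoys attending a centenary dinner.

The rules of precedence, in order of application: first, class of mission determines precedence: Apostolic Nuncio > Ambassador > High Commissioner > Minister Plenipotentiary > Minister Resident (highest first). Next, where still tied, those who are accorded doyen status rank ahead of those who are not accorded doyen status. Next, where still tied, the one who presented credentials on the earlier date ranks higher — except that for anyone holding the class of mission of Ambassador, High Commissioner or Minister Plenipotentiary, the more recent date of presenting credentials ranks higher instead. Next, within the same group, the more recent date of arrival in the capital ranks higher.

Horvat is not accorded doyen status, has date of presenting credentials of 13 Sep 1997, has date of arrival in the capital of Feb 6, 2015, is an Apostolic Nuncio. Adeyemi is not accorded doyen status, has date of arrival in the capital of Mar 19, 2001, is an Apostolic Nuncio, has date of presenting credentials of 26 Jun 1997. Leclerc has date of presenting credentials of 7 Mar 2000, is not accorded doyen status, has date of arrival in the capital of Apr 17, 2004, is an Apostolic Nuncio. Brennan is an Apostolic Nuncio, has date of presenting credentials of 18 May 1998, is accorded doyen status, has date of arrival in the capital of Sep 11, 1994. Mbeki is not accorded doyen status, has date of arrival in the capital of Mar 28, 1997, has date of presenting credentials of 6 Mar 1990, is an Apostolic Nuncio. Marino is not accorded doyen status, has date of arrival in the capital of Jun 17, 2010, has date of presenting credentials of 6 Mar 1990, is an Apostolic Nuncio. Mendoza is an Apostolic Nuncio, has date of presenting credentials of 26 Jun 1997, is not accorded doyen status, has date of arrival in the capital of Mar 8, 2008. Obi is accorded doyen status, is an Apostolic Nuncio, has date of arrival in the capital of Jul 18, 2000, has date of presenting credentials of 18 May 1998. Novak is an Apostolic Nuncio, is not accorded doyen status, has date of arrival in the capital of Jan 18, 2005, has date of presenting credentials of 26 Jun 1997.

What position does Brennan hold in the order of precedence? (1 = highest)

2

By class of mission: Obi, Brennan, Marino, Mbeki, Mendoza, Novak, Adeyemi, Horvat and Leclerc (Apostolic Nuncio).
Among Obi, Brennan, Marino, Mbeki, Mendoza, Novak, Adeyemi, Horvat and Leclerc, accorded doyen status before not accorded doyen status: Obi and Brennan (accorded doyen status) before Marino, Mbeki, Mendoza, Novak, Adeyemi, Horvat and Leclerc (not accorded doyen status).
Obi and Brennan both have date of presenting credentials 18 May 1998, so the next rule applies.
Among Obi and Brennan, by date of arrival in the capital (later first): Obi (Jul 18, 2000) before Brennan (Sep 11, 1994).
Among Marino, Mbeki, Mendoza, Novak, Adeyemi, Horvat and Leclerc, by date of presenting credentials (earlier first): Marino and Mbeki (6 Mar 1990) before Mendoza, Novak and Adeyemi (26 Jun 1997) before Horvat (13 Sep 1997) before Leclerc (7 Mar 2000).
Among Marino and Mbeki, by date of arrival in the capital (later first): Marino (Jun 17, 2010) before Mbeki (Mar 28, 1997).
Among Mendoza, Novak and Adeyemi, by date of arrival in the capital (later first): Mendoza (Mar 8, 2008) before Novak (Jan 18, 2005) before Adeyemi (Mar 19, 2001).
Order: Obi, Brennan, Marino, Mbeki, Mendoza, Novak, Adeyemi, Horvat, Leclerc. So position 2.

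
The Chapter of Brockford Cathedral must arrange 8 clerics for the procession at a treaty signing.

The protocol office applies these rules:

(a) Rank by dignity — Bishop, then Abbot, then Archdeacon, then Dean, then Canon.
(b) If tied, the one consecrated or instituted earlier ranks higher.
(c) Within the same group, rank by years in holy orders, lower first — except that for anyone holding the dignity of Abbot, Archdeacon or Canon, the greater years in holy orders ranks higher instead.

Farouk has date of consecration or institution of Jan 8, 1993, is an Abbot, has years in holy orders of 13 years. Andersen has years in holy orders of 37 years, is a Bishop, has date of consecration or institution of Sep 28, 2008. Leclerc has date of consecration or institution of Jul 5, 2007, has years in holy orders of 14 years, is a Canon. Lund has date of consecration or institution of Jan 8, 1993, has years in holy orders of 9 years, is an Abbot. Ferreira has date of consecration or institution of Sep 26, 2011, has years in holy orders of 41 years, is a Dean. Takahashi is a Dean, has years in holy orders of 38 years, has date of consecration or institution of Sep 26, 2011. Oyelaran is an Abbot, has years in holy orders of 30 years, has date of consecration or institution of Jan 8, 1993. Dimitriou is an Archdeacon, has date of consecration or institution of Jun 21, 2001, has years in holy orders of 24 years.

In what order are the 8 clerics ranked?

By dignity: Andersen (Bishop); then Oyelaran, Farouk and Lund (Abbot); then Dimitriou (Archdeacon); then Takahashi and Ferreira (Dean); then Leclerc (Canon).
Oyelaran, Farouk and Lund all have date of consecration or institution Jan 8, 1993, so the next rule applies.
Among Oyelaran, Farouk and Lund, by years in holy orders (higher first) (reversed rule for this group): Oyelaran (30 years) before Farouk (13 years) before Lund (9 years).
Takahashi and Ferreira both have date of consecration or institution Sep 26, 2011, so the next rule applies.
Among Takahashi and Ferreira, by years in holy orders (lower first): Takahashi (38 years) before Ferreira (41 years).
Full order: Andersen, Oyelaran, Farouk, Lund, Dimitriou, Takahashi, Ferreira, Leclerc.

Andersen, Oyelaran, Farouk, Lund, Dimitriou, Takahashi, Ferreira, Leclerc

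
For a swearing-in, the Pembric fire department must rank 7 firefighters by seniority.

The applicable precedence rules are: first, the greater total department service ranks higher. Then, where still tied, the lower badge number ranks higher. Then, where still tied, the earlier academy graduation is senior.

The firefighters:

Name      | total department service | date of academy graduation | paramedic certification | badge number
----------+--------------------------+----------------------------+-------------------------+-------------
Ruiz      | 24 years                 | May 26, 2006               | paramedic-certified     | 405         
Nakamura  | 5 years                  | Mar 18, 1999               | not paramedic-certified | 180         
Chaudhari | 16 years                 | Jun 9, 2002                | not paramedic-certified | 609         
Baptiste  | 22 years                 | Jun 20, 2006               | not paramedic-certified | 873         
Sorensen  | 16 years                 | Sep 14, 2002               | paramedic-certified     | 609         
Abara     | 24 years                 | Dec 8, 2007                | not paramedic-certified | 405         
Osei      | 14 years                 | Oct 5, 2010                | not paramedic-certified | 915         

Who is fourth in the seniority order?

Chaudhari

By total department service (higher first): Ruiz and Abara (both 24 years); then Baptiste (22 years); then Chaudhari and Sorensen (both 16 years); then Osei (14 years); then Nakamura (5 years).
Ruiz and Abara both have badge number 405, so the next rule applies.
Among Ruiz and Abara, by date of academy graduation (earlier first): Ruiz (May 26, 2006) before Abara (Dec 8, 2007).
Chaudhari and Sorensen both have badge number 609, so the next rule applies.
Among Chaudhari and Sorensen, by date of academy graduation (earlier first): Chaudhari (Jun 9, 2002) before Sorensen (Sep 14, 2002).
Order: Ruiz, Abara, Baptiste, Chaudhari, Sorensen, Osei, Nakamura.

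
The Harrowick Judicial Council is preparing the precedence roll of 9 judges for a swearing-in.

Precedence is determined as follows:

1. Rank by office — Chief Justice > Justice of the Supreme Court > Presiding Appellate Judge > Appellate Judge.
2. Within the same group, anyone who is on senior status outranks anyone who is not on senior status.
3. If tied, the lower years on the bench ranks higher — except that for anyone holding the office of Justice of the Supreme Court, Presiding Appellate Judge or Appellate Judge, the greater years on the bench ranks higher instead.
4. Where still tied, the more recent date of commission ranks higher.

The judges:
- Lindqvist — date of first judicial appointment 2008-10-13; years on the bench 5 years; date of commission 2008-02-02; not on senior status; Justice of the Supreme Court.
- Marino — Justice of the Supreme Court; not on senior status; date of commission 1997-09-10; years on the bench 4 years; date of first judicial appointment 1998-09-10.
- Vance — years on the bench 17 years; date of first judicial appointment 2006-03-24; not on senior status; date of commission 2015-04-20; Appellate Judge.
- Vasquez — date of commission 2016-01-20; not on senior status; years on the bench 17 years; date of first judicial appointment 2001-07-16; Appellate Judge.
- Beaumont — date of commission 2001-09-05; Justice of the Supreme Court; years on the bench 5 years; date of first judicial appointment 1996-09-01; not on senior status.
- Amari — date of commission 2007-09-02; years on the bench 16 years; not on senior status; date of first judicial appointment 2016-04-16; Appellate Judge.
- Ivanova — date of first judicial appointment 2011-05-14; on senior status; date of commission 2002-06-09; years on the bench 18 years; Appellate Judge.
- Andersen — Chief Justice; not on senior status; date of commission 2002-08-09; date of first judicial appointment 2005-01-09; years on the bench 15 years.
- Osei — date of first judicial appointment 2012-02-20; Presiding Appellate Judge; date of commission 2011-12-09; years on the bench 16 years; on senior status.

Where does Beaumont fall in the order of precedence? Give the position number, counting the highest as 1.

By office: Andersen (Chief Justice); then Lindqvist, Beaumont and Marino (Justice of the Supreme Court); then Osei (Presiding Appellate Judge); then Ivanova, Vasquez, Vance and Amari (Appellate Judge).
Lindqvist, Beaumont and Marino are each not on senior status, so the next rule applies.
Among Lindqvist, Beaumont and Marino, by years on the bench (higher first) (reversed rule for this group): Lindqvist and Beaumont (5 years) before Marino (4 years).
Among Lindqvist and Beaumont, by date of commission (later first): Lindqvist (2008-02-02) before Beaumont (2001-09-05).
Among Ivanova, Vasquez, Vance and Amari, on senior status before not on senior status: Ivanova (on senior status) before Vasquez, Vance and Amari (not on senior status).
Among Vasquez, Vance and Amari, by years on the bench (higher first) (reversed rule for this group): Vasquez and Vance (17 years) before Amari (16 years).
Among Vasquez and Vance, by date of commission (later first): Vasquez (2016-01-20) before Vance (2015-04-20).
Order: Andersen, Lindqvist, Beaumont, Marino, Osei, Ivanova, Vasquez, Vance, Amari. So position 3.

3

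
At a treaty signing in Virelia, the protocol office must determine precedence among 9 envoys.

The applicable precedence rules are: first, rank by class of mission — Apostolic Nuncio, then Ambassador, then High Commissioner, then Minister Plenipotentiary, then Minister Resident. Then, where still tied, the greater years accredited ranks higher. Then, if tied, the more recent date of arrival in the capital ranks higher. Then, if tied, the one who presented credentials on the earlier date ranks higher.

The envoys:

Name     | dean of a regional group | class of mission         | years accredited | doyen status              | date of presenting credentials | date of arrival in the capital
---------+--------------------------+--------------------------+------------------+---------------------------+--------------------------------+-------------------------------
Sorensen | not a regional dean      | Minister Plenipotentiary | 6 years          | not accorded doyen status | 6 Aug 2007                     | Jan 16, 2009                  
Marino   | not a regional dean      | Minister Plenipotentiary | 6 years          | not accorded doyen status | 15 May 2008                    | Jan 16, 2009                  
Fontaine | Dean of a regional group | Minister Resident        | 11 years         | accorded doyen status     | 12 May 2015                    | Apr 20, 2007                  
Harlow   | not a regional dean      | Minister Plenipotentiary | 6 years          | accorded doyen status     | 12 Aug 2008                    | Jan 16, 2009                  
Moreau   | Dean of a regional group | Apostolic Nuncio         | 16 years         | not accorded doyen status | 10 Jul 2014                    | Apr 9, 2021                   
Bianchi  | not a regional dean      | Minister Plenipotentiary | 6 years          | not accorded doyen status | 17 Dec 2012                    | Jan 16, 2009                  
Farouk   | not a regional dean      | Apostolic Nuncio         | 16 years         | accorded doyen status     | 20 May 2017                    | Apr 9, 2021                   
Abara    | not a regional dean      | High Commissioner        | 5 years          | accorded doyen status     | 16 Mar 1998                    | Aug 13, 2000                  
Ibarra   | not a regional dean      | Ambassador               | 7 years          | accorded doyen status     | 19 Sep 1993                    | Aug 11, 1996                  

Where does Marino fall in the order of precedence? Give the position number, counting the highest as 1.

6

By class of mission: Moreau and Farouk (Apostolic Nuncio); then Ibarra (Ambassador); then Abara (High Commissioner); then Sorensen, Marino, Harlow and Bianchi (Minister Plenipotentiary); then Fontaine (Minister Resident).
Moreau and Farouk both have years accredited 16 years, so the next rule applies.
Moreau and Farouk both have date of arrival in the capital Apr 9, 2021, so the next rule applies.
Among Moreau and Farouk, by date of presenting credentials (earlier first): Moreau (10 Jul 2014) before Farouk (20 May 2017).
Sorensen, Marino, Harlow and Bianchi all have years accredited 6 years, so the next rule applies.
Sorensen, Marino, Harlow and Bianchi all have date of arrival in the capital Jan 16, 2009, so the next rule applies.
Among Sorensen, Marino, Harlow and Bianchi, by date of presenting credentials (earlier first): Sorensen (6 Aug 2007) before Marino (15 May 2008) before Harlow (12 Aug 2008) before Bianchi (17 Dec 2012).
Order: Moreau, Farouk, Ibarra, Abara, Sorensen, Marino, Harlow, Bianchi, Fontaine. So position 6.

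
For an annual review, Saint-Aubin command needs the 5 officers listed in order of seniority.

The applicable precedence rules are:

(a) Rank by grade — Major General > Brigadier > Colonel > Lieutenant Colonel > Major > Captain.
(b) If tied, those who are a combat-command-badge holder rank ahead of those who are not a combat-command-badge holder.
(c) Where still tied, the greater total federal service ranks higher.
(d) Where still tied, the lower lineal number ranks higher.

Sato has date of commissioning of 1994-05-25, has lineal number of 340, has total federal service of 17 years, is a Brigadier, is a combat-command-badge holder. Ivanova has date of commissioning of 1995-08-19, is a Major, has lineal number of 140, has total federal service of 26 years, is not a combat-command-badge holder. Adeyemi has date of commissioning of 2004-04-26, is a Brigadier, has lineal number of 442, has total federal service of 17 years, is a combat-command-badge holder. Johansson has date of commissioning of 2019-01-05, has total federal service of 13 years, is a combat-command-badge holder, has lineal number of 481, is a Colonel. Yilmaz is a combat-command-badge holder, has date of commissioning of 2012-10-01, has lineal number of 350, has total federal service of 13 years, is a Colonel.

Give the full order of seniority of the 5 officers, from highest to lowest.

Sato, Adeyemi, Yilmaz, Johansson, Ivanova

By grade: Sato and Adeyemi (Brigadier); then Yilmaz and Johansson (Colonel); then Ivanova (Major).
Sato and Adeyemi are each a combat-command-badge holder, so the next rule applies.
Sato and Adeyemi both have total federal service 17 years, so the next rule applies.
Among Sato and Adeyemi, by lineal number (lower first): Sato (340) before Adeyemi (442).
Yilmaz and Johansson are each a combat-command-badge holder, so the next rule applies.
Yilmaz and Johansson both have total federal service 13 years, so the next rule applies.
Among Yilmaz and Johansson, by lineal number (lower first): Yilmaz (350) before Johansson (481).
Full order: Sato, Adeyemi, Yilmaz, Johansson, Ivanova.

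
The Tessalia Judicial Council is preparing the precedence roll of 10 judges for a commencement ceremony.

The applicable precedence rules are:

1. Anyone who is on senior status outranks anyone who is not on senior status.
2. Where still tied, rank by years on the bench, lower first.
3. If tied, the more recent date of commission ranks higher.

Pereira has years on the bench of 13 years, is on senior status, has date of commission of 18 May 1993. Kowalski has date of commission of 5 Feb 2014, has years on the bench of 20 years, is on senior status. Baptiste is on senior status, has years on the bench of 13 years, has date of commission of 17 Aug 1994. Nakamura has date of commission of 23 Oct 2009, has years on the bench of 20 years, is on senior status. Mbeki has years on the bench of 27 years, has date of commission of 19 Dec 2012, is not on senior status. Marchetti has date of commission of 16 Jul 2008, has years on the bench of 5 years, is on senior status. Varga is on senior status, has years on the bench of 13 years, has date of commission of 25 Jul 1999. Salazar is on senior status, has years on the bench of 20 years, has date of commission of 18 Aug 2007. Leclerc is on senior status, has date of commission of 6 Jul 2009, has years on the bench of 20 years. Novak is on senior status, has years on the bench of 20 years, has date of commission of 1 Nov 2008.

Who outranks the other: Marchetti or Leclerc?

By the first rule: Marchetti, Varga, Baptiste, Pereira, Kowalski, Nakamura, Leclerc, Novak and Salazar (each on senior status); then Mbeki (not on senior status).
Among Marchetti, Varga, Baptiste, Pereira, Kowalski, Nakamura, Leclerc, Novak and Salazar, by years on the bench (lower first): Marchetti (5 years) before Varga, Baptiste and Pereira (13 years) before Kowalski, Nakamura, Leclerc, Novak and Salazar (20 years).
Among Varga, Baptiste and Pereira, by date of commission (later first): Varga (25 Jul 1999) before Baptiste (17 Aug 1994) before Pereira (18 May 1993).
Among Kowalski, Nakamura, Leclerc, Novak and Salazar, by date of commission (later first): Kowalski (5 Feb 2014) before Nakamura (23 Oct 2009) before Leclerc (6 Jul 2009) before Novak (1 Nov 2008) before Salazar (18 Aug 2007).
So Marchetti takes precedence.

Marchetti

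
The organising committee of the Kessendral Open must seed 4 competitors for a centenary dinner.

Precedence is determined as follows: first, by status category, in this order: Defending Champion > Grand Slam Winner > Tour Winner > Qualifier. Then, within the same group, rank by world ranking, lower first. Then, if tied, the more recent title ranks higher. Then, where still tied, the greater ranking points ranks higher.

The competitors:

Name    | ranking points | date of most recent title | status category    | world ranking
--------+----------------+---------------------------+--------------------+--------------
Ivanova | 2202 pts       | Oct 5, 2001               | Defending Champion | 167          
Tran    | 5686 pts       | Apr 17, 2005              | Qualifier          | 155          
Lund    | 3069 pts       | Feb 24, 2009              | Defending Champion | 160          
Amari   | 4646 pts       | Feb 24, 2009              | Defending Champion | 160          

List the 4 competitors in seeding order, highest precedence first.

By status category: Amari, Lund and Ivanova (Defending Champion); then Tran (Qualifier).
Among Amari, Lund and Ivanova, by world ranking (lower first): Amari and Lund (160) before Ivanova (167).
Amari and Lund both have date of most recent title Feb 24, 2009, so the next rule applies.
Among Amari and Lund, by ranking points (higher first): Amari (4646 pts) before Lund (3069 pts).
Full order: Amari, Lund, Ivanova, Tran.

Amari, Lund, Ivanova, Tran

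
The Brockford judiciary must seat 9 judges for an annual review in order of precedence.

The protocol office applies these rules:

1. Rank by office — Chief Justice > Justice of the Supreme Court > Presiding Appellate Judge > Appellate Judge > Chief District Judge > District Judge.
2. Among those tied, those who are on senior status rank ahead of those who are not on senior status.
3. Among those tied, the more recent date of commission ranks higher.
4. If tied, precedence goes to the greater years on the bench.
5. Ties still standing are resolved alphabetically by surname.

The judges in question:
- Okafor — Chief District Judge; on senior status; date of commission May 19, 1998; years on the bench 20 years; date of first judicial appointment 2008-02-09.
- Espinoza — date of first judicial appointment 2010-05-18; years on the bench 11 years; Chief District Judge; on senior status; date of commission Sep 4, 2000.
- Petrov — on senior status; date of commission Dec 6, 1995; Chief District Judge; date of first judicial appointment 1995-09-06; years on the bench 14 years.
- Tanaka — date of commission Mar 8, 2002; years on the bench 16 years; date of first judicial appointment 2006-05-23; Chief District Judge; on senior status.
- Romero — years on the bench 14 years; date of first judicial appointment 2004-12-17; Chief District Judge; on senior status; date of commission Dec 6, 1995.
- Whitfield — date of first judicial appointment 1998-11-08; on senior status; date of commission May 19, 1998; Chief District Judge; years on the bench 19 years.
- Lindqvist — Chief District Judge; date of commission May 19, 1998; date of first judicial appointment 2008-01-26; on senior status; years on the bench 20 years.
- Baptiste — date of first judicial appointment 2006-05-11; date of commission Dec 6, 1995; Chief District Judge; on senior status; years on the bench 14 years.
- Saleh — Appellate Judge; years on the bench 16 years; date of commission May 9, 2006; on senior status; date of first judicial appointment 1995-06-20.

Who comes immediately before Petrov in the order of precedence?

Baptiste

By office: Saleh (Appellate Judge); then Tanaka, Espinoza, Lindqvist, Okafor, Whitfield, Baptiste, Petrov and Romero (Chief District Judge).
Tanaka, Espinoza, Lindqvist, Okafor, Whitfield, Baptiste, Petrov and Romero are each on senior status, so the next rule applies.
Among Tanaka, Espinoza, Lindqvist, Okafor, Whitfield, Baptiste, Petrov and Romero, by date of commission (later first): Tanaka (Mar 8, 2002) before Espinoza (Sep 4, 2000) before Lindqvist, Okafor and Whitfield (May 19, 1998) before Baptiste, Petrov and Romero (Dec 6, 1995).
Among Lindqvist, Okafor and Whitfield, by years on the bench (higher first): Lindqvist and Okafor (20 years) before Whitfield (19 years).
Among Lindqvist and Okafor, alphabetically by surname: Lindqvist before Okafor.
Baptiste, Petrov and Romero all have years on the bench 14 years, so the next rule applies.
Among Baptiste, Petrov and Romero, alphabetically by surname: Baptiste before Petrov before Romero.
Order: Saleh, Tanaka, Espinoza, Lindqvist, Okafor, Whitfield, Baptiste, Petrov, Romero.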